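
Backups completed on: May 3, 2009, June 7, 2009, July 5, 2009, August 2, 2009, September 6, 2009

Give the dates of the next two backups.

Gaps: 35, 28, 28, 35 days — a mix of 28 and 35. Every date is a Sunday.
Each is the 1st Sunday of its month.
1st Sunday of October 2009: October 4, 2009.
November 2009 — 1st Sunday is November 1, 2009.

October 4, 2009; November 1, 2009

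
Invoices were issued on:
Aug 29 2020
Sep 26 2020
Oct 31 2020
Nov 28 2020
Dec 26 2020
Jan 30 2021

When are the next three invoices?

Every date is a Saturday; gaps 28, 35, 28, 28, 35 days.
Each is the last Saturday of its month (at least one falls on the 29th or later, ruling out '4th Saturday').
Last Saturday of February 2021: Feb 27 2021.
Last Saturday of March 2021: Mar 27 2021.
Last Saturday of April 2021: Apr 24 2021.

Feb 27 2021, Mar 27 2021, Apr 24 2021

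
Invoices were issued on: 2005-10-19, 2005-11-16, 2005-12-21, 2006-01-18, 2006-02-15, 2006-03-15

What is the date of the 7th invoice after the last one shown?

2006-10-18

Gaps: 28, 35, 28, 28, 28 days — a mix of 28 and 35. Every date is a Wednesday.
Each is the 3rd Wednesday of its month.
3rd Wednesday of April 2006: 2006-04-19.
3rd Wednesday of May 2006: 2006-05-17.
June 2006 — 3rd Wednesday is 2006-06-21.
3rd Wednesday of July 2006: 2006-07-19.
3rd Wednesday of August 2006: 2006-08-16.
September 2006 — 3rd Wednesday is 2006-09-20.
October 2006 — 3rd Wednesday is 2006-10-18.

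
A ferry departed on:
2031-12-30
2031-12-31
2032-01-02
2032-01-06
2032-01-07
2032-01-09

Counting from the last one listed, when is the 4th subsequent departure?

Every event lands on a Tuesday or Wednesday or Friday (gaps cycle 1, 2, 4, 1, 2).
So the schedule is: every Tuesday, Wednesday and Friday.
Next Tuesday: 2032-01-13.
Next Wednesday: 2032-01-14.
Next Friday: 2032-01-16.
The following Tuesday is 2032-01-20.

2032-01-20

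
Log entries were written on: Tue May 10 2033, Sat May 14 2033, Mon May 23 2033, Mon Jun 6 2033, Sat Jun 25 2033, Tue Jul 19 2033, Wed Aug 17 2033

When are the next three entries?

Intervals are 4, 9, 14, 19, 24, 29 days — an arithmetic progression with common difference 5.
Next gap: 34 days. Wed Aug 17 2033 + 34 days = Tue Sep 20 2033.
Next gap: 39 days. Tue Sep 20 2033 + 39 days = Sat Oct 29 2033.
Next gap: 44 days. Sat Oct 29 2033 + 44 days = Mon Dec 12 2033.

Tue Sep 20 2033, Sat Oct 29 2033, Mon Dec 12 2033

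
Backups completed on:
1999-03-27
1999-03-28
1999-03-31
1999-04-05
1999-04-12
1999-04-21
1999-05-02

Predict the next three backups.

1999-05-15, 1999-05-30, 1999-06-16

Gaps: 1, 3, 5, 7, 9, 11 days — each gap is 2 larger than the previous one.
Next gap: 13 days. 1999-05-02 + 13 days = 1999-05-15.
Next gap: 15 days. 1999-05-15 + 15 days = 1999-05-30.
Next gap: 17 days. 1999-05-30 + 17 days = 1999-06-16.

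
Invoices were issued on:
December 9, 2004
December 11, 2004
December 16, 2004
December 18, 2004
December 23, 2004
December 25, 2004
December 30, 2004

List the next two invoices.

January 1, 2005; January 6, 2005

Gaps: 2, 5, 2, 5, 2, 5 days — not constant, but cyclic with period 2.
The events fall on every Thursday and Saturday.
The following Saturday is January 1, 2005.
The following Thursday is January 6, 2005.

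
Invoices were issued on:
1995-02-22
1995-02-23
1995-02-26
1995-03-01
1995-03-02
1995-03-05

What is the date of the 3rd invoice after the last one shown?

1995-03-12

Gaps: 1, 3, 3, 1, 3 days — not constant, but cyclic with period 3.
The events fall on every Wednesday, Thursday and Sunday.
The following Wednesday is 1995-03-08.
The following Thursday is 1995-03-09.
Next Sunday: 1995-03-12.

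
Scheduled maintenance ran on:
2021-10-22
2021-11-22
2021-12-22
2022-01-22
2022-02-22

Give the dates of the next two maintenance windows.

Each date is the 22nd; the gaps (31, 30, 31, 31) track the month lengths.
The rule is the 22nd of each month.
March 2022: 2022-03-22.
April 2022: 2022-04-22.

2022-03-22, 2022-04-22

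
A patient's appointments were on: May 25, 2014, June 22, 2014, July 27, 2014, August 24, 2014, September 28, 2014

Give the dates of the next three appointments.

October 26, 2014; November 23, 2014; December 28, 2014

All dates are Sundays, 28, 35, 28, 35 days apart.
Specifically, the 4th Sunday of each month.
4th Sunday of October 2014: October 26, 2014.
4th Sunday of November 2014: November 23, 2014.
December 2014 — 4th Sunday is December 28, 2014.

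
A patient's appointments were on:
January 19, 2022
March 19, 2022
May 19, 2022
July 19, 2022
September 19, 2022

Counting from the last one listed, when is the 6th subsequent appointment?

Gaps: 59, 61, 61, 62 days — not constant. Every event is on the 19th of the month.
Pattern: the 19th of every 2 months.
Next: November 2022 → November 19, 2022.
January 2023: January 19, 2023.
Next: March 2023 → March 19, 2023.
Next: May 2023 → May 19, 2023.
July 2023: July 19, 2023.
September 2023: September 19, 2023.

September 19, 2023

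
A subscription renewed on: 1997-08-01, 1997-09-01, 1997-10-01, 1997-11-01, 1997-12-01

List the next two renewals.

1998-01-01, 1998-02-01

Each date is the 1st; the gaps (31, 30, 31, 30) track the month lengths.
The rule is the 1st of each month.
Next: January 1998 → 1998-01-01.
Next: February 1998 → 1998-02-01.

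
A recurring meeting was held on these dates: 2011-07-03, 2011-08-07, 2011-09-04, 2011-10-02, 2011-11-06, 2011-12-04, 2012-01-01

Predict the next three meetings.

These are Sundays at 28- or 35-day spacing (35, 28, 28, 35, 28, 28).
The pattern: 1st Sunday of the month.
February 2012 — 1st Sunday is 2012-02-05.
March 2012 — 1st Sunday is 2012-03-04.
1st Sunday of April 2012: 2012-04-01.

2012-02-05, 2012-03-04, 2012-04-01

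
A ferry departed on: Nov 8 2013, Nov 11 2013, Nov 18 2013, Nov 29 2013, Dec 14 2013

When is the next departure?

Jan 2 2014

The spacing grows by 4 each time: 3, 7, 11, 15 days.
Next gap: 19 days. Dec 14 2013 + 19 days = Jan 2 2014.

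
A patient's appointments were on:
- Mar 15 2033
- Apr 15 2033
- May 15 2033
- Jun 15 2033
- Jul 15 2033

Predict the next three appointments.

Aug 15 2033, Sep 15 2033, Oct 15 2033

The day-of-month is always 15 (31, 30, 31, 30 days between events).
So this recurs on the 15th of each month.
August 2033: Aug 15 2033.
September 2033: Sep 15 2033.
October 2033: Oct 15 2033.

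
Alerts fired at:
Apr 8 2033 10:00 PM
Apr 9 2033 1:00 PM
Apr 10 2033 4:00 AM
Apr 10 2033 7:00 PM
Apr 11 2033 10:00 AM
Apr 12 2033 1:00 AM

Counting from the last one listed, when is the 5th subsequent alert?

Apr 15 2033 4:00 AM

Gaps: 15, 15, 15, 15, 15 hours — each event is 15 hours after the previous one.
Apr 12 2033 1:00 AM + 15 h = Apr 12 2033 4:00 PM.
Apr 12 2033 4:00 PM + 15 h = Apr 13 2033 7:00 AM.
Apr 13 2033 7:00 AM + 15 h = Apr 13 2033 10:00 PM.
Apr 13 2033 10:00 PM + 15 h = Apr 14 2033 1:00 PM.
Apr 14 2033 1:00 PM + 15 h = Apr 15 2033 4:00 AM.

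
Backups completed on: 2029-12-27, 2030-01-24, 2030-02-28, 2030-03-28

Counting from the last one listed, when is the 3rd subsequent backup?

2030-06-27

Gaps: 28, 35, 28 days — a mix of 28 and 35. Every date is a Thursday.
Each is the 4th Thursday of its month.
April 2030 — 4th Thursday is 2030-04-25.
4th Thursday of May 2030: 2030-05-23.
June 2030 — 4th Thursday is 2030-06-27.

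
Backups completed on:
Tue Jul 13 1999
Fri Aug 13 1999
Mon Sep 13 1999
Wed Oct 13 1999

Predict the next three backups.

Sat Nov 13 1999, Mon Dec 13 1999, Thu Jan 13 2000

Gaps: 31, 31, 30 days — not constant. Every event is on the 13th of the month.
Pattern: the 13th of each month.
November 1999: Sat Nov 13 1999.
December 1999: Mon Dec 13 1999.
January 2000: Thu Jan 13 2000.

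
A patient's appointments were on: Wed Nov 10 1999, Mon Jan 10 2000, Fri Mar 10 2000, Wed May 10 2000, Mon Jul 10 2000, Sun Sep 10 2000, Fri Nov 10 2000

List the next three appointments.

Wed Jan 10 2001, Sat Mar 10 2001, Thu May 10 2001

The day-of-month is always 10 (61, 60, 61, 61, 62, 61 days between events).
So this recurs on the 10th of every 2 months.
January 2001: Wed Jan 10 2001.
Next: March 2001 → Sat Mar 10 2001.
Next: May 2001 → Thu May 10 2001.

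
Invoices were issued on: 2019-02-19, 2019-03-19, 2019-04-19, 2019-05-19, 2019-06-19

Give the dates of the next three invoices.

2019-07-19, 2019-08-19, 2019-09-19

The day-of-month is always 19 (28, 31, 30, 31 days between events).
So this recurs on the 19th of each month.
Next: July 2019 → 2019-07-19.
Next: August 2019 → 2019-08-19.
September 2019: 2019-09-19.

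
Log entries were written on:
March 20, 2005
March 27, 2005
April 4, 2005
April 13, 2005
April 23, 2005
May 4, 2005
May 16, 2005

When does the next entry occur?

Intervals are 7, 8, 9, 10, 11, 12 days — an arithmetic progression with common difference 1.
Next gap: 13 days. May 16, 2005 + 13 days = May 29, 2005.

May 29, 2005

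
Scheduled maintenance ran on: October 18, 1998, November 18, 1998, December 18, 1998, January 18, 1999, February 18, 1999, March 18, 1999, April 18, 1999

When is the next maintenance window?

The day-of-month is always 18 (31, 30, 31, 31, 28, 31 days between events).
So this recurs on the 18th of each month.
Next: May 1999 → May 18, 1999.

May 18, 1999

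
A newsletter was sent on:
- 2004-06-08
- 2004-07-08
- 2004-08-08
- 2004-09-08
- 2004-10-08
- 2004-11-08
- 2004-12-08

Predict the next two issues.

2005-01-08, 2005-02-08

Gaps: 30, 31, 31, 30, 31, 30 days — not constant. Every event is on the 8th of the month.
Pattern: the 8th of each month.
January 2005: 2005-01-08.
Next: February 2005 → 2005-02-08.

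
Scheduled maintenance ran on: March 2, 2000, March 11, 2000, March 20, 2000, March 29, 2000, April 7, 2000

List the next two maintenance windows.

April 16, 2000; April 25, 2000

Gaps between consecutive events: 9, 9, 9, 9 days — a constant 9-day interval.
April 7, 2000 + 9 days = April 16, 2000.
April 16, 2000 + 9 days = April 25, 2000.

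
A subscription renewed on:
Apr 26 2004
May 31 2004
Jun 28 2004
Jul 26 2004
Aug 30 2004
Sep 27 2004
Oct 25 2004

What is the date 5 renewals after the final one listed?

Mar 28 2005

All Mondays; the gaps (35, 28, 28, 35, 28, 28) vary with month length.
This is the last Monday of each month.
November 2004 ends with Monday Nov 29 2004.
Last Monday of December 2004: Dec 27 2004.
Last Monday of January 2005: Jan 31 2005.
Last Monday of February 2005: Feb 28 2005.
March 2005 ends with Monday Mar 28 2005.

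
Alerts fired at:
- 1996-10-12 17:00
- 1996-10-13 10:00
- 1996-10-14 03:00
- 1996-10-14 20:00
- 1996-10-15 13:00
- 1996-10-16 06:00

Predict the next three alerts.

1996-10-16 23:00, 1996-10-17 16:00, 1996-10-18 09:00

Spacing: 17, 17, 17, 17, 17 h — constant 17 h.
1996-10-16 06:00 + 17 h = 1996-10-16 23:00.
1996-10-16 23:00 + 17 h = 1996-10-17 16:00.
1996-10-17 16:00 + 17 h = 1996-10-18 09:00.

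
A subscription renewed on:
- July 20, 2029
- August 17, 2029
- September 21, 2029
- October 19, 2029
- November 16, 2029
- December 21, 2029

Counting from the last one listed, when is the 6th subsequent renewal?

All dates are Fridays, 28, 35, 28, 28, 35 days apart.
Specifically, the 3rd Friday of each month.
3rd Friday of January 2030: January 18, 2030.
February 2030 — 3rd Friday is February 15, 2030.
3rd Friday of March 2030: March 15, 2030.
April 2030 — 3rd Friday is April 19, 2030.
3rd Friday of May 2030: May 17, 2030.
June 2030 — 3rd Friday is June 21, 2030.

June 21, 2030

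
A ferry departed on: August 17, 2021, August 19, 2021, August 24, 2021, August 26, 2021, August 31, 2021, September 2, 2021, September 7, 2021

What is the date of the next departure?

Gaps: 2, 5, 2, 5, 2, 5 days — not constant, but cyclic with period 2.
The events fall on every Tuesday and Thursday.
Next Thursday: September 9, 2021.

September 9, 2021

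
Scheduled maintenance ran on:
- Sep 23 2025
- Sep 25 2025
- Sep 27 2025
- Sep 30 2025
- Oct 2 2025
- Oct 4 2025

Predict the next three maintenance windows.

Oct 7 2025, Oct 9 2025, Oct 11 2025

The gap pattern 2, 2, 3, 2, 2 repeats every 3 events.
These are the Tuesdays, Thursdays and Saturdays of each week.
The following Tuesday is Oct 7 2025.
The following Thursday is Oct 9 2025.
The following Saturday is Oct 11 2025.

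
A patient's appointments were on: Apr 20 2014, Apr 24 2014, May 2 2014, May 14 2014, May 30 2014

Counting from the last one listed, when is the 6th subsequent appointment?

Nov 26 2014

Intervals are 4, 8, 12, 16 days — an arithmetic progression with common difference 4.
Next gap: 20 days. May 30 2014 + 20 days = Jun 19 2014.
Next gap: 24 days. Jun 19 2014 + 24 days = Jul 13 2014.
Next gap: 28 days. Jul 13 2014 + 28 days = Aug 10 2014.
Next gap: 32 days. Aug 10 2014 + 32 days = Sep 11 2014.
Next gap: 36 days. Sep 11 2014 + 36 days = Oct 17 2014.
Next gap: 40 days. Oct 17 2014 + 40 days = Nov 26 2014.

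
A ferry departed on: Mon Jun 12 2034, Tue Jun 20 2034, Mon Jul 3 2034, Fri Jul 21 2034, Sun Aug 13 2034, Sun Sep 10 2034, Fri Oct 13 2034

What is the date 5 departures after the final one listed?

The spacing grows by 5 each time: 8, 13, 18, 23, 28, 33 days.
Next gap: 38 days. Fri Oct 13 2034 + 38 days = Mon Nov 20 2034.
Next gap: 43 days. Mon Nov 20 2034 + 43 days = Tue Jan 2 2035.
Next gap: 48 days. Tue Jan 2 2035 + 48 days = Mon Feb 19 2035.
Next gap: 53 days. Mon Feb 19 2035 + 53 days = Fri Apr 13 2035.
Next gap: 58 days. Fri Apr 13 2035 + 58 days = Sun Jun 10 2035.

Sun Jun 10 2035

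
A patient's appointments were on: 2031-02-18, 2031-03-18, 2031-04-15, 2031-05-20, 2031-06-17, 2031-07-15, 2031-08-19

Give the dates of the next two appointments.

These are Tuesdays at 28- or 35-day spacing (28, 28, 35, 28, 28, 35).
The pattern: 3rd Tuesday of the month.
September 2031 — 3rd Tuesday is 2031-09-16.
3rd Tuesday of October 2031: 2031-10-21.

2031-09-16, 2031-10-21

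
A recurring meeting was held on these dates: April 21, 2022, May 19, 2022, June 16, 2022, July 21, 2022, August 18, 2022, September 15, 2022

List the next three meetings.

October 20, 2022; November 17, 2022; December 15, 2022

All dates are Thursdays, 28, 28, 35, 28, 28 days apart.
Specifically, the 3rd Thursday of each month.
3rd Thursday of October 2022: October 20, 2022.
November 2022 — 3rd Thursday is November 17, 2022.
December 2022 — 3rd Thursday is December 15, 2022.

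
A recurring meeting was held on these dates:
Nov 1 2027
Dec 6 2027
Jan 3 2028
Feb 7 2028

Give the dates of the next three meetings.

All dates are Mondays, 35, 28, 35 days apart.
Specifically, the 1st Monday of each month.
1st Monday of March 2028: Mar 6 2028.
1st Monday of April 2028: Apr 3 2028.
1st Monday of May 2028: May 1 2028.

Mar 6 2028, Apr 3 2028, May 1 2028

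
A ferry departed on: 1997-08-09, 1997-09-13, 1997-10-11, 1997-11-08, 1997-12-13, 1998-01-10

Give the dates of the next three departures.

1998-02-14, 1998-03-14, 1998-04-11

These are Saturdays at 28- or 35-day spacing (35, 28, 28, 35, 28).
The pattern: 2nd Saturday of the month.
2nd Saturday of February 1998: 1998-02-14.
March 1998 — 2nd Saturday is 1998-03-14.
April 1998 — 2nd Saturday is 1998-04-11.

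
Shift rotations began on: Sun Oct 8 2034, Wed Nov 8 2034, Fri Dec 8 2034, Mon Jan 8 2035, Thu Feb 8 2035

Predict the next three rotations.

The day-of-month is always 8 (31, 30, 31, 31 days between events).
So this recurs on the 8th of each month.
March 2035: Thu Mar 8 2035.
Next: April 2035 → Sun Apr 8 2035.
May 2035: Tue May 8 2035.

Thu Mar 8 2035, Sun Apr 8 2035, Tue May 8 2035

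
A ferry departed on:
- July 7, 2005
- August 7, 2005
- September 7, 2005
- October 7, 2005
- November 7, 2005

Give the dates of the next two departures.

Each date is the 7th; the gaps (31, 31, 30, 31) track the month lengths.
The rule is the 7th of each month.
Next: December 2005 → December 7, 2005.
January 2006: January 7, 2006.

December 7, 2005; January 7, 2006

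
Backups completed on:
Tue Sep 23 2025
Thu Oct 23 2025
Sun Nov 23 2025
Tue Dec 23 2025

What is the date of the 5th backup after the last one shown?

Sat May 23 2026

The day-of-month is always 23 (30, 31, 30 days between events).
So this recurs on the 23rd of each month.
Next: January 2026 → Fri Jan 23 2026.
February 2026: Mon Feb 23 2026.
March 2026: Mon Mar 23 2026.
April 2026: Thu Apr 23 2026.
Next: May 2026 → Sat May 23 2026.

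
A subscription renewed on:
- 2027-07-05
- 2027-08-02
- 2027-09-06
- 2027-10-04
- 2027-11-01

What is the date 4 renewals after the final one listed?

All dates are Mondays, 28, 35, 28, 28 days apart.
Specifically, the 1st Monday of each month.
December 2027 — 1st Monday is 2027-12-06.
January 2028 — 1st Monday is 2028-01-03.
1st Monday of February 2028: 2028-02-07.
1st Monday of March 2028: 2028-03-06.

2028-03-06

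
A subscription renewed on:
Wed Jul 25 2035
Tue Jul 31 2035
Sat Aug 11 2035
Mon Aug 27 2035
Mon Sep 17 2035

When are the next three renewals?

Sat Oct 13 2035, Tue Nov 13 2035, Wed Dec 19 2035

Gaps: 6, 11, 16, 21 days — each gap is 5 larger than the previous one.
Next gap: 26 days. Mon Sep 17 2035 + 26 days = Sat Oct 13 2035.
Next gap: 31 days. Sat Oct 13 2035 + 31 days = Tue Nov 13 2035.
Next gap: 36 days. Tue Nov 13 2035 + 36 days = Wed Dec 19 2035.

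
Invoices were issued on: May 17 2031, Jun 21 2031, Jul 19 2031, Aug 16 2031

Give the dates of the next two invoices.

Sep 20 2031, Oct 18 2031

These are Saturdays at 28- or 35-day spacing (35, 28, 28).
The pattern: 3rd Saturday of the month.
3rd Saturday of September 2031: Sep 20 2031.
October 2031 — 3rd Saturday is Oct 18 2031.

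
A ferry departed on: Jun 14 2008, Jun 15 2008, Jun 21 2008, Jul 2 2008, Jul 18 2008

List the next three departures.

The spacing grows by 5 each time: 1, 6, 11, 16 days.
Next gap: 21 days. Jul 18 2008 + 21 days = Aug 8 2008.
Next gap: 26 days. Aug 8 2008 + 26 days = Sep 3 2008.
Next gap: 31 days. Sep 3 2008 + 31 days = Oct 4 2008.

Aug 8 2008, Sep 3 2008, Oct 4 2008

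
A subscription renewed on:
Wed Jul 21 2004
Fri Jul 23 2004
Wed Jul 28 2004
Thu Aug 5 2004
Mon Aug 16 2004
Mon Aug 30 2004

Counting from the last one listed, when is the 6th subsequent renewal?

The spacing grows by 3 each time: 2, 5, 8, 11, 14 days.
Next gap: 17 days. Mon Aug 30 2004 + 17 days = Thu Sep 16 2004.
Next gap: 20 days. Thu Sep 16 2004 + 20 days = Wed Oct 6 2004.
Next gap: 23 days. Wed Oct 6 2004 + 23 days = Fri Oct 29 2004.
Next gap: 26 days. Fri Oct 29 2004 + 26 days = Wed Nov 24 2004.
Next gap: 29 days. Wed Nov 24 2004 + 29 days = Thu Dec 23 2004.
Next gap: 32 days. Thu Dec 23 2004 + 32 days = Mon Jan 24 2005.

Mon Jan 24 2005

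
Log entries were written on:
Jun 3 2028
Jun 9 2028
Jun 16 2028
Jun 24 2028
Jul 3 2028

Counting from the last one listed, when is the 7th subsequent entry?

Gaps: 6, 7, 8, 9 days — each gap is 1 larger than the previous one.
Next gap: 10 days. Jul 3 2028 + 10 days = Jul 13 2028.
Next gap: 11 days. Jul 13 2028 + 11 days = Jul 24 2028.
Next gap: 12 days. Jul 24 2028 + 12 days = Aug 5 2028.
Next gap: 13 days. Aug 5 2028 + 13 days = Aug 18 2028.
Next gap: 14 days. Aug 18 2028 + 14 days = Sep 1 2028.
Next gap: 15 days. Sep 1 2028 + 15 days = Sep 16 2028.
Next gap: 16 days. Sep 16 2028 + 16 days = Oct 2 2028.

Oct 2 2028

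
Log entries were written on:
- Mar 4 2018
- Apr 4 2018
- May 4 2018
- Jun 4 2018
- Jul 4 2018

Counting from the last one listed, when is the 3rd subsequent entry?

Each date is the 4th; the gaps (31, 30, 31, 30) track the month lengths.
The rule is the 4th of each month.
Next: August 2018 → Aug 4 2018.
Next: September 2018 → Sep 4 2018.
Next: October 2018 → Oct 4 2018.

Oct 4 2018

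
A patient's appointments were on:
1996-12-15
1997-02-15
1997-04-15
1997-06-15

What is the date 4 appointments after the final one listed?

1998-02-15

Each date is the 15th; the gaps (62, 59, 61) track the month lengths.
The rule is the 15th of every 2 months.
Next: August 1997 → 1997-08-15.
Next: October 1997 → 1997-10-15.
Next: December 1997 → 1997-12-15.
Next: February 1998 → 1998-02-15.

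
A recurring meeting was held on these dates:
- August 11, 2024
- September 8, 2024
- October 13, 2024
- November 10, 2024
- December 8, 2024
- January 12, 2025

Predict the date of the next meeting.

February 9, 2025

These are Sundays at 28- or 35-day spacing (28, 35, 28, 28, 35).
The pattern: 2nd Sunday of the month.
2nd Sunday of February 2025: February 9, 2025.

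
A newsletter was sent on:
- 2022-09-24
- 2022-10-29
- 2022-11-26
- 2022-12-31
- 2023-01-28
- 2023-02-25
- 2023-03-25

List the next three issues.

These are Saturdays with 35, 28, 35, 28, 28, 28-day gaps.
Each is the final Saturday of its month — 2022-10-29 is past the 28th, so '4th Saturday' doesn't fit.
Last Saturday of April 2023: 2023-04-29.
Last Saturday of May 2023: 2023-05-27.
June 2023 ends with Saturday 2023-06-24.

2023-04-29, 2023-05-27, 2023-06-24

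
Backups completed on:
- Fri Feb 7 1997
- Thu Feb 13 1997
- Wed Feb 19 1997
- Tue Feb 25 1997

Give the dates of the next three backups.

The spacing is 6, 6, 6 days — always 6 days.
Tue Feb 25 1997 + 6 days = Mon Mar 3 1997.
Mon Mar 3 1997 + 6 days = Sun Mar 9 1997.
Sun Mar 9 1997 + 6 days = Sat Mar 15 1997.

Mon Mar 3 1997, Sun Mar 9 1997, Sat Mar 15 1997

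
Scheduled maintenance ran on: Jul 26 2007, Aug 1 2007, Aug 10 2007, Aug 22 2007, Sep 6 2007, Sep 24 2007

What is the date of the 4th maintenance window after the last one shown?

The spacing grows by 3 each time: 6, 9, 12, 15, 18 days.
Next gap: 21 days. Sep 24 2007 + 21 days = Oct 15 2007.
Next gap: 24 days. Oct 15 2007 + 24 days = Nov 8 2007.
Next gap: 27 days. Nov 8 2007 + 27 days = Dec 5 2007.
Next gap: 30 days. Dec 5 2007 + 30 days = Jan 4 2008.

Jan 4 2008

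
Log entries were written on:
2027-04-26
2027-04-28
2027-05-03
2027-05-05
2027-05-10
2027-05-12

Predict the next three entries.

2027-05-17, 2027-05-19, 2027-05-24

The gap pattern 2, 5, 2, 5, 2 repeats every 2 events.
These are the Mondays and Wednesdays of each week.
The following Monday is 2027-05-17.
Next Wednesday: 2027-05-19.
The following Monday is 2027-05-24.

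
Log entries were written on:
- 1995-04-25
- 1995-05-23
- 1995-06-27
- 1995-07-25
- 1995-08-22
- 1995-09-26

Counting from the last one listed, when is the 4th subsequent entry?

These are Tuesdays at 28- or 35-day spacing (28, 35, 28, 28, 35).
The pattern: 4th Tuesday of the month.
October 1995 — 4th Tuesday is 1995-10-24.
4th Tuesday of November 1995: 1995-11-28.
4th Tuesday of December 1995: 1995-12-26.
4th Tuesday of January 1996: 1996-01-23.

1996-01-23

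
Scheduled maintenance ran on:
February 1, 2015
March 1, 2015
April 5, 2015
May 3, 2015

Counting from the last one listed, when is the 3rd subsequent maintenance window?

August 2, 2015

Gaps: 28, 35, 28 days — a mix of 28 and 35. Every date is a Sunday.
Each is the 1st Sunday of its month.
June 2015 — 1st Sunday is June 7, 2015.
1st Sunday of July 2015: July 5, 2015.
1st Sunday of August 2015: August 2, 2015.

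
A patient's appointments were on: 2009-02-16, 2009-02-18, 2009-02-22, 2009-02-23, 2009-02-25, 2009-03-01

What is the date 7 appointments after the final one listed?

Every event lands on a Monday or Wednesday or Sunday (gaps cycle 2, 4, 1, 2, 4).
So the schedule is: every Monday, Wednesday and Sunday.
Next Monday: 2009-03-02.
The following Wednesday is 2009-03-04.
The following Sunday is 2009-03-08.
Next Monday: 2009-03-09.
Next Wednesday: 2009-03-11.
Next Sunday: 2009-03-15.
The following Monday is 2009-03-16.

2009-03-16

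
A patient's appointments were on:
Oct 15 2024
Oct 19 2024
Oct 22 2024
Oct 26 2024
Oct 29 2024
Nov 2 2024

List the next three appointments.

Nov 5 2024, Nov 9 2024, Nov 12 2024

Gaps: 4, 3, 4, 3, 4 days — not constant, but cyclic with period 2.
The events fall on every Tuesday and Saturday.
The following Tuesday is Nov 5 2024.
The following Saturday is Nov 9 2024.
The following Tuesday is Nov 12 2024.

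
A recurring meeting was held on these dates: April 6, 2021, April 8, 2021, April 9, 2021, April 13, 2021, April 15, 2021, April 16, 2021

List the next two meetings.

Gaps: 2, 1, 4, 2, 1 days — not constant, but cyclic with period 3.
The events fall on every Tuesday, Thursday and Friday.
The following Tuesday is April 20, 2021.
The following Thursday is April 22, 2021.

April 20, 2021; April 22, 2021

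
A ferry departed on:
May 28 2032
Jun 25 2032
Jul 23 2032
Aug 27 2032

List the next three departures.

All dates are Fridays, 28, 28, 35 days apart.
Specifically, the 4th Friday of each month.
September 2032 — 4th Friday is Sep 24 2032.
October 2032 — 4th Friday is Oct 22 2032.
November 2032 — 4th Friday is Nov 26 2032.

Sep 24 2032, Oct 22 2032, Nov 26 2032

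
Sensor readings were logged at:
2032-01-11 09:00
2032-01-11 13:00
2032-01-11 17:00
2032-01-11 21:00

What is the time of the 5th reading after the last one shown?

2032-01-12 17:00

Gaps: 4, 4, 4 hours — each event is 4 hours after the previous one.
2032-01-11 21:00 + 4 h = 2032-01-12 01:00.
2032-01-12 01:00 + 4 h = 2032-01-12 05:00.
2032-01-12 05:00 + 4 h = 2032-01-12 09:00.
2032-01-12 09:00 + 4 h = 2032-01-12 13:00.
2032-01-12 13:00 + 4 h = 2032-01-12 17:00.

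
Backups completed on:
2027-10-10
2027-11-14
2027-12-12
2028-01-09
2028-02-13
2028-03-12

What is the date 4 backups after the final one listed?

All dates are Sundays, 35, 28, 28, 35, 28 days apart.
Specifically, the 2nd Sunday of each month.
April 2028 — 2nd Sunday is 2028-04-09.
2nd Sunday of May 2028: 2028-05-14.
2nd Sunday of June 2028: 2028-06-11.
2nd Sunday of July 2028: 2028-07-09.

2028-07-09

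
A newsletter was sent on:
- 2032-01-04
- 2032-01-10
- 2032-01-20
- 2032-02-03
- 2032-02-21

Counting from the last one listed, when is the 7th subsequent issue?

2032-10-16

Gaps: 6, 10, 14, 18 days — each gap is 4 larger than the previous one.
Next gap: 22 days. 2032-02-21 + 22 days = 2032-03-14.
Next gap: 26 days. 2032-03-14 + 26 days = 2032-04-09.
Next gap: 30 days. 2032-04-09 + 30 days = 2032-05-09.
Next gap: 34 days. 2032-05-09 + 34 days = 2032-06-12.
Next gap: 38 days. 2032-06-12 + 38 days = 2032-07-20.
Next gap: 42 days. 2032-07-20 + 42 days = 2032-08-31.
Next gap: 46 days. 2032-08-31 + 46 days = 2032-10-16.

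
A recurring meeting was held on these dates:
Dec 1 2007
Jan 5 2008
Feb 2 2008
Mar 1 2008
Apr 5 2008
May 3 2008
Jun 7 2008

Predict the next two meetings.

Gaps: 35, 28, 28, 35, 28, 35 days — a mix of 28 and 35. Every date is a Saturday.
Each is the 1st Saturday of its month.
1st Saturday of July 2008: Jul 5 2008.
1st Saturday of August 2008: Aug 2 2008.

Jul 5 2008, Aug 2 2008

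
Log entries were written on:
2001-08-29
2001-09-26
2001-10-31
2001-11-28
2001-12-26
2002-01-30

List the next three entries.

2002-02-27, 2002-03-27, 2002-04-24

These are Wednesdays with 28, 35, 28, 28, 35-day gaps.
Each is the final Wednesday of its month — 2001-08-29 is past the 28th, so '4th Wednesday' doesn't fit.
February 2002 ends with Wednesday 2002-02-27.
Last Wednesday of March 2002: 2002-03-27.
Last Wednesday of April 2002: 2002-04-24.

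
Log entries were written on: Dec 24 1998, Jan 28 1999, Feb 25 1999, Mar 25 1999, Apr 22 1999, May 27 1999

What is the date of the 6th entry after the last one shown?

Nov 25 1999

These are Thursdays at 28- or 35-day spacing (35, 28, 28, 28, 35).
The pattern: 4th Thursday of the month.
4th Thursday of June 1999: Jun 24 1999.
4th Thursday of July 1999: Jul 22 1999.
August 1999 — 4th Thursday is Aug 26 1999.
September 1999 — 4th Thursday is Sep 23 1999.
October 1999 — 4th Thursday is Oct 28 1999.
4th Thursday of November 1999: Nov 25 1999.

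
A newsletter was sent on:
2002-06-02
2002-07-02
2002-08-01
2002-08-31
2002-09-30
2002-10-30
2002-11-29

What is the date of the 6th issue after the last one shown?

Gaps between consecutive events: 30, 30, 30, 30, 30, 30 days — a constant 30-day interval.
2002-11-29 + 30 days = 2002-12-29.
2002-12-29 + 30 days = 2003-01-28.
2003-01-28 + 30 days = 2003-02-27.
2003-02-27 + 30 days = 2003-03-29.
2003-03-29 + 30 days = 2003-04-28.
2003-04-28 + 30 days = 2003-05-28.

2003-05-28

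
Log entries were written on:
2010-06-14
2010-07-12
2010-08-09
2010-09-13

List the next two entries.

These are Mondays at 28- or 35-day spacing (28, 28, 35).
The pattern: 2nd Monday of the month.
2nd Monday of October 2010: 2010-10-11.
November 2010 — 2nd Monday is 2010-11-08.

2010-10-11, 2010-11-08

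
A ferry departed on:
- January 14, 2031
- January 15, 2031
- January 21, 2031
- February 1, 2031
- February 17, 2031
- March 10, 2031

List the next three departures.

The spacing grows by 5 each time: 1, 6, 11, 16, 21 days.
Next gap: 26 days. March 10, 2031 + 26 days = April 5, 2031.
Next gap: 31 days. April 5, 2031 + 31 days = May 6, 2031.
Next gap: 36 days. May 6, 2031 + 36 days = June 11, 2031.

April 5, 2031; May 6, 2031; June 11, 2031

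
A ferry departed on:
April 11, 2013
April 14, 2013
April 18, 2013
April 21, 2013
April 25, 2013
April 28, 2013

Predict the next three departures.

May 2, 2013; May 5, 2013; May 9, 2013

Every event lands on a Thursday or Sunday (gaps cycle 3, 4, 3, 4, 3).
So the schedule is: every Thursday and Sunday.
Next Thursday: May 2, 2013.
The following Sunday is May 5, 2013.
The following Thursday is May 9, 2013.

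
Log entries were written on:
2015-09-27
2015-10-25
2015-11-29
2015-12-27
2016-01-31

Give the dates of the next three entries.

These are Sundays with 28, 35, 28, 35-day gaps.
Each is the final Sunday of its month — 2015-11-29 is past the 28th, so '4th Sunday' doesn't fit.
February 2016 ends with Sunday 2016-02-28.
Last Sunday of March 2016: 2016-03-27.
April 2016 ends with Sunday 2016-04-24.

2016-02-28, 2016-03-27, 2016-04-24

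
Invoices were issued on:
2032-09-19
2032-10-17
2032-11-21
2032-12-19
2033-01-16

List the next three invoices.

Gaps: 28, 35, 28, 28 days — a mix of 28 and 35. Every date is a Sunday.
Each is the 3rd Sunday of its month.
3rd Sunday of February 2033: 2033-02-20.
March 2033 — 3rd Sunday is 2033-03-20.
3rd Sunday of April 2033: 2033-04-17.

2033-02-20, 2033-03-20, 2033-04-17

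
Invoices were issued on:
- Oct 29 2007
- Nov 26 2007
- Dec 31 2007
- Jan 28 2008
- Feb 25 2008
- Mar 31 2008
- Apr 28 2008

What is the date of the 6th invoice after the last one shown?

Every date is a Monday; gaps 28, 35, 28, 28, 35, 28 days.
Each is the last Monday of its month (at least one falls on the 29th or later, ruling out '4th Monday').
May 2008 ends with Monday May 26 2008.
Last Monday of June 2008: Jun 30 2008.
Last Monday of July 2008: Jul 28 2008.
Last Monday of August 2008: Aug 25 2008.
Last Monday of September 2008: Sep 29 2008.
October 2008 ends with Monday Oct 27 2008.

Oct 27 2008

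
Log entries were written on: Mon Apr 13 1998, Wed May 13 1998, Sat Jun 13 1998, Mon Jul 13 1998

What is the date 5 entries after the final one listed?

The day-of-month is always 13 (30, 31, 30 days between events).
So this recurs on the 13th of each month.
August 1998: Thu Aug 13 1998.
September 1998: Sun Sep 13 1998.
October 1998: Tue Oct 13 1998.
Next: November 1998 → Fri Nov 13 1998.
Next: December 1998 → Sun Dec 13 1998.

Sun Dec 13 1998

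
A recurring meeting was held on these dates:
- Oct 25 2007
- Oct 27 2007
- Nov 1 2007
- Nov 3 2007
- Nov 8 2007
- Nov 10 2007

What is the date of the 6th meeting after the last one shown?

Dec 1 2007

Gaps: 2, 5, 2, 5, 2 days — not constant, but cyclic with period 2.
The events fall on every Thursday and Saturday.
The following Thursday is Nov 15 2007.
Next Saturday: Nov 17 2007.
The following Thursday is Nov 22 2007.
Next Saturday: Nov 24 2007.
Next Thursday: Nov 29 2007.
The following Saturday is Dec 1 2007.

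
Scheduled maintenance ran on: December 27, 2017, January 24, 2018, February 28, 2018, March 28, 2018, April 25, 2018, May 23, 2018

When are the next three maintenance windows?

Gaps: 28, 35, 28, 28, 28 days — a mix of 28 and 35. Every date is a Wednesday.
Each is the 4th Wednesday of its month.
June 2018 — 4th Wednesday is June 27, 2018.
July 2018 — 4th Wednesday is July 25, 2018.
4th Wednesday of August 2018: August 22, 2018.

June 27, 2018; July 25, 2018; August 22, 2018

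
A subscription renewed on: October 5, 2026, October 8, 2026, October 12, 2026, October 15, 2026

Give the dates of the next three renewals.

October 19, 2026; October 22, 2026; October 26, 2026

Gaps: 3, 4, 3 days — not constant, but cyclic with period 2.
The events fall on every Monday and Thursday.
Next Monday: October 19, 2026.
The following Thursday is October 22, 2026.
Next Monday: October 26, 2026.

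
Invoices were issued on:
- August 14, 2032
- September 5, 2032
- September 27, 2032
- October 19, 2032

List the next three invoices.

November 10, 2032; December 2, 2032; December 24, 2032

The spacing is 22, 22, 22 days — always 22 days.
October 19, 2032 + 22 days = November 10, 2032.
November 10, 2032 + 22 days = December 2, 2032.
December 2, 2032 + 22 days = December 24, 2032.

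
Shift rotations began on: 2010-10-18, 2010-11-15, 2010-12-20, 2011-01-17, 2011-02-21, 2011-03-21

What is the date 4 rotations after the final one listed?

2011-07-18

These are Mondays at 28- or 35-day spacing (28, 35, 28, 35, 28).
The pattern: 3rd Monday of the month.
3rd Monday of April 2011: 2011-04-18.
3rd Monday of May 2011: 2011-05-16.
June 2011 — 3rd Monday is 2011-06-20.
3rd Monday of July 2011: 2011-07-18.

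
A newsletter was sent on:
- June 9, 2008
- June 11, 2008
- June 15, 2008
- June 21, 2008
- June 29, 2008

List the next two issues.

July 9, 2008; July 21, 2008

Gaps: 2, 4, 6, 8 days — each gap is 2 larger than the previous one.
Next gap: 10 days. June 29, 2008 + 10 days = July 9, 2008.
Next gap: 12 days. July 9, 2008 + 12 days = July 21, 2008.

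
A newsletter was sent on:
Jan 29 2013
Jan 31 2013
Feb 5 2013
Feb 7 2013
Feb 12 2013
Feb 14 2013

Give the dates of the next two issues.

Gaps: 2, 5, 2, 5, 2 days — not constant, but cyclic with period 2.
The events fall on every Tuesday and Thursday.
Next Tuesday: Feb 19 2013.
Next Thursday: Feb 21 2013.

Feb 19 2013, Feb 21 2013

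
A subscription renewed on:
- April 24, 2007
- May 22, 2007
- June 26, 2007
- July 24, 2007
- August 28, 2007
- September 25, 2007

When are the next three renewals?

All dates are Tuesdays, 28, 35, 28, 35, 28 days apart.
Specifically, the 4th Tuesday of each month.
October 2007 — 4th Tuesday is October 23, 2007.
4th Tuesday of November 2007: November 27, 2007.
December 2007 — 4th Tuesday is December 25, 2007.

October 23, 2007; November 27, 2007; December 25, 2007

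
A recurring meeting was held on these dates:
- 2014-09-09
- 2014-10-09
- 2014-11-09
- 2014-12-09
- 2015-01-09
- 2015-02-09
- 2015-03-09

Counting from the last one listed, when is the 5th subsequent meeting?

Gaps: 30, 31, 30, 31, 31, 28 days — not constant. Every event is on the 9th of the month.
Pattern: the 9th of each month.
Next: April 2015 → 2015-04-09.
Next: May 2015 → 2015-05-09.
June 2015: 2015-06-09.
Next: July 2015 → 2015-07-09.
Next: August 2015 → 2015-08-09.

2015-08-09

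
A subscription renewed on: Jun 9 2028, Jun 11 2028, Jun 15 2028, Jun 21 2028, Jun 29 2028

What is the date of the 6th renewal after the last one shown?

Sep 27 2028

The spacing grows by 2 each time: 2, 4, 6, 8 days.
Next gap: 10 days. Jun 29 2028 + 10 days = Jul 9 2028.
Next gap: 12 days. Jul 9 2028 + 12 days = Jul 21 2028.
Next gap: 14 days. Jul 21 2028 + 14 days = Aug 4 2028.
Next gap: 16 days. Aug 4 2028 + 16 days = Aug 20 2028.
Next gap: 18 days. Aug 20 2028 + 18 days = Sep 7 2028.
Next gap: 20 days. Sep 7 2028 + 20 days = Sep 27 2028.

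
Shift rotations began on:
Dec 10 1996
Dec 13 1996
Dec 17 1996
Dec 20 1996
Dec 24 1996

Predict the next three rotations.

Dec 27 1996, Dec 31 1996, Jan 3 1997

The gap pattern 3, 4, 3, 4 repeats every 2 events.
These are the Tuesdays and Fridays of each week.
Next Friday: Dec 27 1996.
Next Tuesday: Dec 31 1996.
The following Friday is Jan 3 1997.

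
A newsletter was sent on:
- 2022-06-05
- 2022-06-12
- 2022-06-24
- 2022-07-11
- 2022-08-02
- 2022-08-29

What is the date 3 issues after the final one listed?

The spacing grows by 5 each time: 7, 12, 17, 22, 27 days.
Next gap: 32 days. 2022-08-29 + 32 days = 2022-09-30.
Next gap: 37 days. 2022-09-30 + 37 days = 2022-11-06.
Next gap: 42 days. 2022-11-06 + 42 days = 2022-12-18.

2022-12-18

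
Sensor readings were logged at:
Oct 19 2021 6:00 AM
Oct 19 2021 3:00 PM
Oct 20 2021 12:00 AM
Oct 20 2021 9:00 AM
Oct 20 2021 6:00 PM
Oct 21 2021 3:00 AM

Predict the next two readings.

Oct 21 2021 12:00 PM, Oct 21 2021 9:00 PM

Gaps: 9, 9, 9, 9, 9 hours — each event is 9 hours after the previous one.
Oct 21 2021 3:00 AM + 9 h = Oct 21 2021 12:00 PM.
Oct 21 2021 12:00 PM + 9 h = Oct 21 2021 9:00 PM.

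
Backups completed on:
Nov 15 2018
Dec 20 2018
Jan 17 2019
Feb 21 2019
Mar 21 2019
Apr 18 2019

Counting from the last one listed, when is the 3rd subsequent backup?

Gaps: 35, 28, 35, 28, 28 days — a mix of 28 and 35. Every date is a Thursday.
Each is the 3rd Thursday of its month.
May 2019 — 3rd Thursday is May 16 2019.
3rd Thursday of June 2019: Jun 20 2019.
July 2019 — 3rd Thursday is Jul 18 2019.

Jul 18 2019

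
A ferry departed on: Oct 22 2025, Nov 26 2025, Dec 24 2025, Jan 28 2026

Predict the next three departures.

Feb 25 2026, Mar 25 2026, Apr 22 2026

Gaps: 35, 28, 35 days — a mix of 28 and 35. Every date is a Wednesday.
Each is the 4th Wednesday of its month.
February 2026 — 4th Wednesday is Feb 25 2026.
March 2026 — 4th Wednesday is Mar 25 2026.
April 2026 — 4th Wednesday is Apr 22 2026.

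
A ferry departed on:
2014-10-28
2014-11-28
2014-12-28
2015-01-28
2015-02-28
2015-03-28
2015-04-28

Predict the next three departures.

Each date is the 28th; the gaps (31, 30, 31, 31, 28, 31) track the month lengths.
The rule is the 28th of each month.
Next: May 2015 → 2015-05-28.
Next: June 2015 → 2015-06-28.
Next: July 2015 → 2015-07-28.

2015-05-28, 2015-06-28, 2015-07-28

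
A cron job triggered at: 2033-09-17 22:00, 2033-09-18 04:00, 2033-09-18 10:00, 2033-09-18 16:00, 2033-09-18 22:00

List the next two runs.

The interval is a steady 6 hours (6, 6, 6, 6).
2033-09-18 22:00 + 6 h = 2033-09-19 04:00.
2033-09-19 04:00 + 6 h = 2033-09-19 10:00.

2033-09-19 04:00, 2033-09-19 10:00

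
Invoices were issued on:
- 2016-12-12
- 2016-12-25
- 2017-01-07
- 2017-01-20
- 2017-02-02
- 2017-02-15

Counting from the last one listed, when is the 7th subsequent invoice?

Every event comes 13 days after the last (13, 13, 13, 13, 13).
2017-02-15 + 13 days = 2017-02-28.
2017-02-28 + 13 days = 2017-03-13.
2017-03-13 + 13 days = 2017-03-26.
2017-03-26 + 13 days = 2017-04-08.
2017-04-08 + 13 days = 2017-04-21.
2017-04-21 + 13 days = 2017-05-04.
2017-05-04 + 13 days = 2017-05-17.

2017-05-17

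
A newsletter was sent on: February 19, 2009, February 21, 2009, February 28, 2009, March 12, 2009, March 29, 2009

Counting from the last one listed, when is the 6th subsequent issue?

The spacing grows by 5 each time: 2, 7, 12, 17 days.
Next gap: 22 days. March 29, 2009 + 22 days = April 20, 2009.
Next gap: 27 days. April 20, 2009 + 27 days = May 17, 2009.
Next gap: 32 days. May 17, 2009 + 32 days = June 18, 2009.
Next gap: 37 days. June 18, 2009 + 37 days = July 25, 2009.
Next gap: 42 days. July 25, 2009 + 42 days = September 5, 2009.
Next gap: 47 days. September 5, 2009 + 47 days = October 22, 2009.

October 22, 2009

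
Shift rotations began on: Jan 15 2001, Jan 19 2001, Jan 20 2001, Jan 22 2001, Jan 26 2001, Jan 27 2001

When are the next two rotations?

Every event lands on a Monday or Friday or Saturday (gaps cycle 4, 1, 2, 4, 1).
So the schedule is: every Monday, Friday and Saturday.
Next Monday: Jan 29 2001.
Next Friday: Feb 2 2001.

Jan 29 2001, Feb 2 2001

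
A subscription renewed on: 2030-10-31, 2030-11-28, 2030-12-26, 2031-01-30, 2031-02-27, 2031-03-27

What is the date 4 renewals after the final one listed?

2031-07-31

All Thursdays; the gaps (28, 28, 35, 28, 28) vary with month length.
This is the last Thursday of each month.
Last Thursday of April 2031: 2031-04-24.
Last Thursday of May 2031: 2031-05-29.
Last Thursday of June 2031: 2031-06-26.
July 2031 ends with Thursday 2031-07-31.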